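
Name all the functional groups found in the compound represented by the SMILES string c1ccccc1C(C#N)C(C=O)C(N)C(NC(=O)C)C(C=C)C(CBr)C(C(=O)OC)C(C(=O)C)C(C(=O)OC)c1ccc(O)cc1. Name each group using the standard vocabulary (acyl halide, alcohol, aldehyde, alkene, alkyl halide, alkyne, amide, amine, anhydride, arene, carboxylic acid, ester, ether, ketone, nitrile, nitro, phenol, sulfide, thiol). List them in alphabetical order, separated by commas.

Taking each segment in turn:
  C6H5: C6H5– phenyl ring → arene.
  CH(CN): pendant –C≡N: nitrile.
  CH(CHO): pendant –CHO: carbonyl C bonded to C and H → aldehyde.
  CH(NH2): –NH2 on an sp³ carbon with no adjacent C=O → amine.
  CH(NHCOCH3): pendant –NHC(=O)CH3: N bonded to a carbonyl → amide (not amine).
  CH(CH=CH2): pendant –CH=CH2: C=C double bond → alkene.
  CH(CH2Br): pendant –CH2X: halogen on sp³ carbon → alkyl halide.
  CH(COOCH3): pendant –COOCH3: carbonyl C bonded to C and –OCH3 → ester.
  CH(COCH3): pendant –COCH3: carbonyl C bonded to two carbons → ketone.
  CH(COOCH3): pendant –COOCH3: carbonyl C bonded to C and –OCH3 → ester.
  C6H4OH: –OH attached directly to an aromatic ring → phenol (not alcohol); the ring itself is an arene.

aldehyde, alkene, alkyl halide, amide, amine, arene, ester, ketone, nitrile, phenol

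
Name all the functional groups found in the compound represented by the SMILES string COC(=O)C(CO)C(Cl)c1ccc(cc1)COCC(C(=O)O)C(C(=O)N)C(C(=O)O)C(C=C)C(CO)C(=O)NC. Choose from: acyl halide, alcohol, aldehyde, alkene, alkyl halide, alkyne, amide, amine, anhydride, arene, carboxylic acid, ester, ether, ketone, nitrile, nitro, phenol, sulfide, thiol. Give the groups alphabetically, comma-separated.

alcohol, alkene, alkyl halide, amide, arene, carboxylic acid, ester, ether

Reading the structure from left to right:
  CH3OOC: CH3O–C(=O)–: carbonyl C bonded to C and to –OCH3 → ester (not ketone + ether).
  CH(CH2OH): pendant –CH2OH on an sp³ backbone C → alcohol.
  CH(Cl): halogen on an sp³ carbon → alkyl halide.
  C6H4: para-disubstituted benzene ring → arene.
  CH2OCH2: C–O–C with sp³ carbons on both sides and no adjacent C=O → ether.
  CH(COOH): pendant –COOH: carbonyl C bonded to C and –OH → carboxylic acid.
  CH(CONH2): pendant –CONH2: carbonyl C bonded to C and N → amide.
  CH(COOH): pendant –COOH: carbonyl C bonded to C and –OH → carboxylic acid.
  CH(CH=CH2): pendant –CH=CH2: C=C double bond → alkene.
  CH(CH2OH): pendant –CH2OH on an sp³ backbone C → alcohol.
  CONHCH3: –C(=O)NHCH3: carbonyl C bonded to C and to N → amide (the N is not an amine).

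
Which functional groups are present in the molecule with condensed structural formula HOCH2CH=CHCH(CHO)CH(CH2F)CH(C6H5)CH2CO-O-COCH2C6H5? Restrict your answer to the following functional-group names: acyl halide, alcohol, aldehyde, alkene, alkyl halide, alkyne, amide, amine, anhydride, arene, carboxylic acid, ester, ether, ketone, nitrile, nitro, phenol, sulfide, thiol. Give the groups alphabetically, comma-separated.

Reading the structure from left to right:
  HOCH2: HO– on an sp³ carbon → alcohol.
  CH=CH: C=C double bond → alkene.
  CH(CHO): pendant –CHO: carbonyl C bonded to C and H → aldehyde.
  CH(CH2F): pendant –CH2X: halogen on sp³ carbon → alkyl halide.
  CH(C6H5): pendant –C6H5: benzene ring → arene.
  CH2CO-O-COCH2: two acyl groups sharing one oxygen, –C(=O)–O–C(=O)– → anhydride.
  C6H5: –C6H5 phenyl ring → arene.

alcohol, aldehyde, alkene, alkyl halide, anhydride, arene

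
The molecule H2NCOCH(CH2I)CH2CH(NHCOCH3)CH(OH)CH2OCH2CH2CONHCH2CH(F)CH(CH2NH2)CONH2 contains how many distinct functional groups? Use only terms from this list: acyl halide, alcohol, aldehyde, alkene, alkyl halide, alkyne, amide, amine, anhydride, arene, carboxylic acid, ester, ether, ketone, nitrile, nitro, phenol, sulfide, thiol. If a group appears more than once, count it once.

5

–C(=O)NH2: carbonyl C bonded to C and to N → amide (the N is not a separate amine).
pendant –CH2X: halogen on sp³ carbon → alkyl halide.
pendant –NHC(=O)CH3: N bonded to a carbonyl → amide (not amine).
–OH on an sp³ carbon → alcohol (secondary).
C–O–C with sp³ carbons on both sides and no adjacent C=O → ether.
–C(=O)–N– linkage → amide (the N is not an amine).
halogen on an sp³ carbon → alkyl halide.
pendant –CH2NH2: N on sp³ C, no adjacent C=O → amine.
–C(=O)NH2: carbonyl C bonded to C and to N → amide (the N is not a separate amine).
Distinct types present: alcohol, alkyl halide, amide, amine, ether.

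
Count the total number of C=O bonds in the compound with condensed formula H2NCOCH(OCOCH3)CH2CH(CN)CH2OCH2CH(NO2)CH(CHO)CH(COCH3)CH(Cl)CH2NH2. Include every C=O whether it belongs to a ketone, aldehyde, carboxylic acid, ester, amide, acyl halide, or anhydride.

4

H2NCO: amide, 1 C=O (running total 1).
CH(OCOCH3): ester, 1 C=O (running total 2).
CH(CHO): aldehyde, 1 C=O (running total 3).
CH(COCH3): ketone, 1 C=O (running total 4).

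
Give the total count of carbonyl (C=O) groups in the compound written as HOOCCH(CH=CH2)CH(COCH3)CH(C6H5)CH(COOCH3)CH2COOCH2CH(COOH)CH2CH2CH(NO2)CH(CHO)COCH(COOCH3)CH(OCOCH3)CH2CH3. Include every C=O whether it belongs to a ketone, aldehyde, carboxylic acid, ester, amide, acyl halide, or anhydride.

9

HOOC: carboxylic acid, 1 C=O (running total 1).
CH(COCH3): ketone, 1 C=O (running total 2).
CH(COOCH3): ester, 1 C=O (running total 3).
CH2COOCH2: ester, 1 C=O (running total 4).
CH(COOH): carboxylic acid, 1 C=O (running total 5).
CH(CHO): aldehyde, 1 C=O (running total 6).
CO: ketone, 1 C=O (running total 7).
CH(COOCH3): ester, 1 C=O (running total 8).
CH(OCOCH3): ester, 1 C=O (running total 9).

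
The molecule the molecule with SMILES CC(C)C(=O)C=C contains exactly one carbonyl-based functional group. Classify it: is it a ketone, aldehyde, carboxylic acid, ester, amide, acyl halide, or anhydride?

The carbonyl is in the CO segment: –C(=O)– with carbon on both sides → ketone.

ketone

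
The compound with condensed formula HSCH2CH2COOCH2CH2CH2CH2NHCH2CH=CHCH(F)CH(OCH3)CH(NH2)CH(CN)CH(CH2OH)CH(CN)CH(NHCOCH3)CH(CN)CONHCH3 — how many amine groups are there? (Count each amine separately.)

–SH on an sp³ carbon → thiol.
–C(=O)–O–C with C on the carbonyl side → ester.
C–N–C with sp³ carbons and no adjacent C=O → amine (secondary).
C=C double bond → alkene.
halogen on an sp³ carbon → alkyl halide.
pendant –OCH3: C–O–C with sp³ C, no adjacent C=O → ether.
–NH2 on an sp³ carbon with no adjacent C=O → amine.
pendant –C≡N: nitrile.
pendant –CH2OH on an sp³ backbone C → alcohol.
pendant –C≡N: nitrile.
pendant –NHC(=O)CH3: N bonded to a carbonyl → amide (not amine).
pendant –C≡N: nitrile.
–C(=O)NHCH3: carbonyl C bonded to C and to N → amide (the N is not an amine).
Amine appears at: CH2NHCH2, CH(NH2) → 2.

2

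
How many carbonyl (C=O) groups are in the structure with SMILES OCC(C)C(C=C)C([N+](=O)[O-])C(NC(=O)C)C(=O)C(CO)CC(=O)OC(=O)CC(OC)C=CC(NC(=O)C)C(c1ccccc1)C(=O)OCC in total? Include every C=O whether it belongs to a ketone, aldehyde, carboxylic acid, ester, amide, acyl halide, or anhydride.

CH(NHCOCH3): amide, 1 C=O (running total 1).
CO: ketone, 1 C=O (running total 2).
CH2CO-O-COCH2: anhydride, 2 C=O (running total 4).
CH(NHCOCH3): amide, 1 C=O (running total 5).
COOCH2CH3: ester, 1 C=O (running total 6).

6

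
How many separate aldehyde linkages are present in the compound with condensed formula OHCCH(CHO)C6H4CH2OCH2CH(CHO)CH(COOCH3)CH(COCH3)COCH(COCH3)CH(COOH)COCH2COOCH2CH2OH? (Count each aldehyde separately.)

Working along the chain:
  OHC: terminal –CHO: carbonyl C bonded to H and C → aldehyde.
  CH(CHO): pendant –CHO: carbonyl C bonded to C and H → aldehyde.
  C6H4: para-disubstituted benzene ring → arene.
  CH2OCH2: C–O–C with sp³ carbons on both sides and no adjacent C=O → ether.
  CH(CHO): pendant –CHO: carbonyl C bonded to C and H → aldehyde.
  CH(COOCH3): pendant –COOCH3: carbonyl C bonded to C and –OCH3 → ester.
  CH(COCH3): pendant –COCH3: carbonyl C bonded to two carbons → ketone.
  CO: –C(=O)– with carbon on both sides → ketone.
  CH(COCH3): pendant –COCH3: carbonyl C bonded to two carbons → ketone.
  CH(COOH): pendant –COOH: carbonyl C bonded to C and –OH → carboxylic acid.
  CO: –C(=O)– with carbon on both sides → ketone.
  CH2COOCH2: –C(=O)–O–C with C on the carbonyl side → ester.
  CH2OH: –OH on an sp³ carbon → alcohol.
Aldehyde appears at: OHC, CH(CHO), CH(CHO) → 3.

3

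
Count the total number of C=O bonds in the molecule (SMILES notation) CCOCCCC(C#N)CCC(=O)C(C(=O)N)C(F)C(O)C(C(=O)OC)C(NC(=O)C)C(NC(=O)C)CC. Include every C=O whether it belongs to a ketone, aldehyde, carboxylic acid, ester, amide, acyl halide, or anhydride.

CO: ketone, 1 C=O (running total 1).
CH(CONH2): amide, 1 C=O (running total 2).
CH(COOCH3): ester, 1 C=O (running total 3).
CH(NHCOCH3): amide, 1 C=O (running total 4).
CH(NHCOCH3): amide, 1 C=O (running total 5).

5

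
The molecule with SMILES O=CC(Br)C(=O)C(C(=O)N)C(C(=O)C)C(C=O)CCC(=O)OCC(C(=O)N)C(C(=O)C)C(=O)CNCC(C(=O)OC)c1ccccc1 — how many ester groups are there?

2

terminal –CHO: carbonyl C bonded to H and C → aldehyde.
halogen on an sp³ carbon → alkyl halide.
–C(=O)– with carbon on both sides → ketone.
pendant –CONH2: carbonyl C bonded to C and N → amide.
pendant –COCH3: carbonyl C bonded to two carbons → ketone.
pendant –CHO: carbonyl C bonded to C and H → aldehyde.
–C(=O)–O–C with C on the carbonyl side → ester.
pendant –CONH2: carbonyl C bonded to C and N → amide.
pendant –COCH3: carbonyl C bonded to two carbons → ketone.
–C(=O)– with carbon on both sides → ketone.
C–N–C with sp³ carbons and no adjacent C=O → amine (secondary).
pendant –COOCH3: carbonyl C bonded to C and –OCH3 → ester.
–C6H5 phenyl ring → arene.
Ester appears at: CH2COOCH2, CH(COOCH3) → 2.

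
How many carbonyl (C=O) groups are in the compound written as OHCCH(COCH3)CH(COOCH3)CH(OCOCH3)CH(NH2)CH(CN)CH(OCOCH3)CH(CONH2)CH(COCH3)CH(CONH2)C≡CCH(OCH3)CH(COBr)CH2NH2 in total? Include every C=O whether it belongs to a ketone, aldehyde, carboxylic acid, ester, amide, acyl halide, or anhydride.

OHC: aldehyde, 1 C=O (running total 1).
CH(COCH3): ketone, 1 C=O (running total 2).
CH(COOCH3): ester, 1 C=O (running total 3).
CH(OCOCH3): ester, 1 C=O (running total 4).
CH(OCOCH3): ester, 1 C=O (running total 5).
CH(CONH2): amide, 1 C=O (running total 6).
CH(COCH3): ketone, 1 C=O (running total 7).
CH(CONH2): amide, 1 C=O (running total 8).
CH(COBr): acyl halide, 1 C=O (running total 9).

9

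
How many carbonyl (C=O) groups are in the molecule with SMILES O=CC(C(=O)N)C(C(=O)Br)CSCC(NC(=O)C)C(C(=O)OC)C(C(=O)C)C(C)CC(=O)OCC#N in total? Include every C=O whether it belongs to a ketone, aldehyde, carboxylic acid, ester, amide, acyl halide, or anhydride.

7

OHC: aldehyde, 1 C=O (running total 1).
CH(CONH2): amide, 1 C=O (running total 2).
CH(COBr): acyl halide, 1 C=O (running total 3).
CH(NHCOCH3): amide, 1 C=O (running total 4).
CH(COOCH3): ester, 1 C=O (running total 5).
CH(COCH3): ketone, 1 C=O (running total 6).
CH2COOCH2: ester, 1 C=O (running total 7).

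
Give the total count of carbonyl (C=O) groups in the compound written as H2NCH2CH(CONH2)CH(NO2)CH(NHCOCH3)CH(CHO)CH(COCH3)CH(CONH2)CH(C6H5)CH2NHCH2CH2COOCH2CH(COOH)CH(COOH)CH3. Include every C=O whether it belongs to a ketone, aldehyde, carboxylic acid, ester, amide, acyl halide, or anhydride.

CH(CONH2): amide, 1 C=O (running total 1).
CH(NHCOCH3): amide, 1 C=O (running total 2).
CH(CHO): aldehyde, 1 C=O (running total 3).
CH(COCH3): ketone, 1 C=O (running total 4).
CH(CONH2): amide, 1 C=O (running total 5).
CH2COOCH2: ester, 1 C=O (running total 6).
CH(COOH): carboxylic acid, 1 C=O (running total 7).
CH(COOH): carboxylic acid, 1 C=O (running total 8).

8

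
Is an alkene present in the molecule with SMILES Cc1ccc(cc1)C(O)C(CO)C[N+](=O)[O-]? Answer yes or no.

para-disubstituted benzene ring → arene.
–OH on an sp³ carbon → alcohol (secondary).
pendant –CH2OH on an sp³ backbone C → alcohol.
–NO2 on carbon → nitro group.
In C6H4, the C=C units are part of an aromatic ring, which is an arene, not an isolated alkene.
The groups actually present are: alcohol, arene, nitro.

no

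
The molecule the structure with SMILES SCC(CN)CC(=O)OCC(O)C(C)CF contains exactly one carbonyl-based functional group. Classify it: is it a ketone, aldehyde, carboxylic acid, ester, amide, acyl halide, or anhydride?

ester

The carbonyl is in the CH2COOCH2 segment: –C(=O)–O–C with C on the carbonyl side → ester.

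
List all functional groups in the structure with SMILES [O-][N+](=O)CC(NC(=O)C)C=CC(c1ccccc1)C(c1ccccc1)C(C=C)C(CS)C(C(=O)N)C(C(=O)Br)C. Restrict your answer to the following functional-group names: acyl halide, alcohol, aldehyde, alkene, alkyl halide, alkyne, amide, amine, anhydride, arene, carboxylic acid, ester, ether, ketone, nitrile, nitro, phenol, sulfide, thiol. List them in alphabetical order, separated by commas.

–NO2 on carbon → nitro group.
pendant –NHC(=O)CH3: N bonded to a carbonyl → amide (not amine).
C=C double bond → alkene.
pendant –C6H5: benzene ring → arene.
pendant –C6H5: benzene ring → arene.
pendant –CH=CH2: C=C double bond → alkene.
pendant –CH2SH → thiol.
pendant –CONH2: carbonyl C bonded to C and N → amide.
pendant –C(=O)X: carbonyl C bonded to C and halogen → acyl halide.

acyl halide, alkene, amide, arene, nitro, thiol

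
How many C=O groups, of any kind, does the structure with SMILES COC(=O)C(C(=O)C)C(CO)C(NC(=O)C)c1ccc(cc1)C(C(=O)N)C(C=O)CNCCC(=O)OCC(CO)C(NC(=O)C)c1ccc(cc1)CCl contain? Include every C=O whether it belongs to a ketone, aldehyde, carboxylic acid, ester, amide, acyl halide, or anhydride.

CH3OOC: ester, 1 C=O (running total 1).
CH(COCH3): ketone, 1 C=O (running total 2).
CH(NHCOCH3): amide, 1 C=O (running total 3).
CH(CONH2): amide, 1 C=O (running total 4).
CH(CHO): aldehyde, 1 C=O (running total 5).
CH2COOCH2: ester, 1 C=O (running total 6).
CH(NHCOCH3): amide, 1 C=O (running total 7).

7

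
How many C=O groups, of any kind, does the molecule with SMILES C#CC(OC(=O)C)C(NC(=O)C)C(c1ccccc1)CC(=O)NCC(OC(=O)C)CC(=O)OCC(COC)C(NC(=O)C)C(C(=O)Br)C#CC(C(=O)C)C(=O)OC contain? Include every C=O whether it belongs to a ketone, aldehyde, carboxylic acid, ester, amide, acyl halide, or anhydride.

9

CH(OCOCH3): ester, 1 C=O (running total 1).
CH(NHCOCH3): amide, 1 C=O (running total 2).
CH2CONHCH2: amide, 1 C=O (running total 3).
CH(OCOCH3): ester, 1 C=O (running total 4).
CH2COOCH2: ester, 1 C=O (running total 5).
CH(NHCOCH3): amide, 1 C=O (running total 6).
CH(COBr): acyl halide, 1 C=O (running total 7).
CH(COCH3): ketone, 1 C=O (running total 8).
COOCH3: ester, 1 C=O (running total 9).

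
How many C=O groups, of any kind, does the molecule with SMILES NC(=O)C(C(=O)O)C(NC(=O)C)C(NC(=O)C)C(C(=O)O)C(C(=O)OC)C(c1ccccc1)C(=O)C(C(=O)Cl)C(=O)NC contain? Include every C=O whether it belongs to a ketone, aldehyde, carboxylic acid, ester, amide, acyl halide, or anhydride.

H2NCO: amide, 1 C=O (running total 1).
CH(COOH): carboxylic acid, 1 C=O (running total 2).
CH(NHCOCH3): amide, 1 C=O (running total 3).
CH(NHCOCH3): amide, 1 C=O (running total 4).
CH(COOH): carboxylic acid, 1 C=O (running total 5).
CH(COOCH3): ester, 1 C=O (running total 6).
CO: ketone, 1 C=O (running total 7).
CH(COCl): acyl halide, 1 C=O (running total 8).
CONHCH3: amide, 1 C=O (running total 9).

9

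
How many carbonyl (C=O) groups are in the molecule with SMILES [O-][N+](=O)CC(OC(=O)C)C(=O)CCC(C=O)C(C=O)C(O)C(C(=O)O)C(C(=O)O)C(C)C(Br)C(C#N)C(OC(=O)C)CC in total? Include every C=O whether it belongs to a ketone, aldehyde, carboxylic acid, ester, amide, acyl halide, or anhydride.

7

CH(OCOCH3): ester, 1 C=O (running total 1).
CO: ketone, 1 C=O (running total 2).
CH(CHO): aldehyde, 1 C=O (running total 3).
CH(CHO): aldehyde, 1 C=O (running total 4).
CH(COOH): carboxylic acid, 1 C=O (running total 5).
CH(COOH): carboxylic acid, 1 C=O (running total 6).
CH(OCOCH3): ester, 1 C=O (running total 7).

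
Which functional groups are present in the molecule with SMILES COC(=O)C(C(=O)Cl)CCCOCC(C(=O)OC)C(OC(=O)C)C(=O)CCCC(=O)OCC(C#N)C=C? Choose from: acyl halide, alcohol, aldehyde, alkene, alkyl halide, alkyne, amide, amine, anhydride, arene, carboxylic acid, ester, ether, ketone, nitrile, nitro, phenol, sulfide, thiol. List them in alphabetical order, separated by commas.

acyl halide, alkene, ester, ether, ketone, nitrile

CH3O–C(=O)–: carbonyl C bonded to C and to –OCH3 → ester (not ketone + ether).
pendant –C(=O)X: carbonyl C bonded to C and halogen → acyl halide.
C–O–C with sp³ carbons on both sides and no adjacent C=O → ether.
pendant –COOCH3: carbonyl C bonded to C and –OCH3 → ester.
pendant –OC(=O)CH3: an acyloxy group → ester.
–C(=O)– with carbon on both sides → ketone.
–C(=O)–O–C with C on the carbonyl side → ester.
pendant –C≡N: nitrile.
C=C double bond → alkene.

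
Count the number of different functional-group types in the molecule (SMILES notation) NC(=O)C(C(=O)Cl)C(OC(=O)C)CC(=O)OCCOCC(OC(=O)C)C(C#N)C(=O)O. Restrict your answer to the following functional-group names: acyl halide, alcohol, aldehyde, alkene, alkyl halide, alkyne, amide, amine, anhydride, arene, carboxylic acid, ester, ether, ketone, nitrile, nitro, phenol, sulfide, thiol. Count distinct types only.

6

–C(=O)NH2: carbonyl C bonded to C and to N → amide (the N is not a separate amine).
pendant –C(=O)X: carbonyl C bonded to C and halogen → acyl halide.
pendant –OC(=O)CH3: an acyloxy group → ester.
–C(=O)–O–C with C on the carbonyl side → ester.
C–O–C with sp³ carbons on both sides and no adjacent C=O → ether.
pendant –OC(=O)CH3: an acyloxy group → ester.
pendant –C≡N: nitrile.
–COOH: carbonyl C bonded to –OH and C → carboxylic acid (the –OH is not a separate alcohol).
Distinct types present: acyl halide, amide, carboxylic acid, ester, ether, nitrile.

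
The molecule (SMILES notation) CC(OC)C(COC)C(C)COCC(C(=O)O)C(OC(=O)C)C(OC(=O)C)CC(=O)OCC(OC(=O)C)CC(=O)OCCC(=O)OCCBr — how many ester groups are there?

Reading the structure from left to right:
  CH(OCH3): pendant –OCH3: C–O–C with sp³ C, no adjacent C=O → ether.
  CH(CH2OCH3): pendant –CH2OCH3: C–O–C linkage → ether.
  CH2OCH2: C–O–C with sp³ carbons on both sides and no adjacent C=O → ether.
  CH(COOH): pendant –COOH: carbonyl C bonded to C and –OH → carboxylic acid.
  CH(OCOCH3): pendant –OC(=O)CH3: an acyloxy group → ester.
  CH(OCOCH3): pendant –OC(=O)CH3: an acyloxy group → ester.
  CH2COOCH2: –C(=O)–O–C with C on the carbonyl side → ester.
  CH(OCOCH3): pendant –OC(=O)CH3: an acyloxy group → ester.
  CH2COOCH2: –C(=O)–O–C with C on the carbonyl side → ester.
  CH2COOCH2: –C(=O)–O–C with C on the carbonyl side → ester.
  CH2Br: halogen on an sp³ carbon → alkyl halide.
Ester appears at: CH(OCOCH3), CH(OCOCH3), CH2COOCH2, CH(OCOCH3), CH2COOCH2, CH2COOCH2 → 6.

6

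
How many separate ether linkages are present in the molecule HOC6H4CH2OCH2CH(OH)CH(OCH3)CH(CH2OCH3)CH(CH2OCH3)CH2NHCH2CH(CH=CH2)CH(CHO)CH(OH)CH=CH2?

4

Working along the chain:
  HOC6H4: –OH attached directly to an aromatic ring → phenol (not alcohol); the ring itself is an arene.
  CH2OCH2: C–O–C with sp³ carbons on both sides and no adjacent C=O → ether.
  CH(OH): –OH on an sp³ carbon → alcohol (secondary).
  CH(OCH3): pendant –OCH3: C–O–C with sp³ C, no adjacent C=O → ether.
  CH(CH2OCH3): pendant –CH2OCH3: C–O–C linkage → ether.
  CH(CH2OCH3): pendant –CH2OCH3: C–O–C linkage → ether.
  CH2NHCH2: C–N–C with sp³ carbons and no adjacent C=O → amine (secondary).
  CH(CH=CH2): pendant –CH=CH2: C=C double bond → alkene.
  CH(CHO): pendant –CHO: carbonyl C bonded to C and H → aldehyde.
  CH(OH): –OH on an sp³ carbon → alcohol (secondary).
  CH=CH2: C=C double bond → alkene.
Ether appears at: CH2OCH2, CH(OCH3), CH(CH2OCH3), CH(CH2OCH3) → 4.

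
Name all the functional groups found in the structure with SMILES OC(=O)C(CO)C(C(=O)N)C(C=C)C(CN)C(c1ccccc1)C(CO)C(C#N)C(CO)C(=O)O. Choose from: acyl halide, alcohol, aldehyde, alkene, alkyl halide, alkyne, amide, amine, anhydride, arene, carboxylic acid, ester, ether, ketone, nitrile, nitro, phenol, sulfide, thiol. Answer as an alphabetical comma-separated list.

–COOH: carbonyl C bonded to –OH and C → carboxylic acid (the –OH is not a separate alcohol).
pendant –CH2OH on an sp³ backbone C → alcohol.
pendant –CONH2: carbonyl C bonded to C and N → amide.
pendant –CH=CH2: C=C double bond → alkene.
pendant –CH2NH2: N on sp³ C, no adjacent C=O → amine.
pendant –C6H5: benzene ring → arene.
pendant –CH2OH on an sp³ backbone C → alcohol.
pendant –C≡N: nitrile.
pendant –CH2OH on an sp³ backbone C → alcohol.
–COOH: carbonyl C bonded to –OH and C → carboxylic acid (the –OH is not a separate alcohol).

alcohol, alkene, amide, amine, arene, carboxylic acid, nitrile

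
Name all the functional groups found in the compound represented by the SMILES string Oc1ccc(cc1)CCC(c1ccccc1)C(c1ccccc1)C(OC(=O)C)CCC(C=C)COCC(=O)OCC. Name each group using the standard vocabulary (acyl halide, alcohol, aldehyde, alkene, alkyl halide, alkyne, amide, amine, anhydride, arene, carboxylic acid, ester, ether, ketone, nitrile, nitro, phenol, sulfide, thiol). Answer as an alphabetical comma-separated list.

alkene, arene, ester, ether, phenol

Working along the chain:
  HOC6H4: –OH attached directly to an aromatic ring → phenol (not alcohol); the ring itself is an arene.
  CH(C6H5): pendant –C6H5: benzene ring → arene.
  CH(C6H5): pendant –C6H5: benzene ring → arene.
  CH(OCOCH3): pendant –OC(=O)CH3: an acyloxy group → ester.
  CH(CH=CH2): pendant –CH=CH2: C=C double bond → alkene.
  CH2OCH2: C–O–C with sp³ carbons on both sides and no adjacent C=O → ether.
  COOCH2CH3: –C(=O)OCH2CH3: carbonyl C bonded to C and to –OEt → ester.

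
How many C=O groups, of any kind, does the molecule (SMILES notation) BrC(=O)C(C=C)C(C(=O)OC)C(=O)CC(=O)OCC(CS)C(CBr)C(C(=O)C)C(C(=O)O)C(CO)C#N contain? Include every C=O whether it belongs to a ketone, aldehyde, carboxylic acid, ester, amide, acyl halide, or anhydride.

BrCO: acyl halide, 1 C=O (running total 1).
CH(COOCH3): ester, 1 C=O (running total 2).
CO: ketone, 1 C=O (running total 3).
CH2COOCH2: ester, 1 C=O (running total 4).
CH(COCH3): ketone, 1 C=O (running total 5).
CH(COOH): carboxylic acid, 1 C=O (running total 6).

6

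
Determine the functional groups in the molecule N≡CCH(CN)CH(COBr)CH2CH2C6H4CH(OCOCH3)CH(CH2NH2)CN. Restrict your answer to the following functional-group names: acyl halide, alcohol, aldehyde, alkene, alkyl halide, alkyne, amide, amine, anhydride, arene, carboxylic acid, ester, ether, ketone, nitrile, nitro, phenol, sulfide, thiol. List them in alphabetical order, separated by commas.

N≡C–: carbon triple-bonded to nitrogen → nitrile.
pendant –C≡N: nitrile.
pendant –C(=O)X: carbonyl C bonded to C and halogen → acyl halide.
para-disubstituted benzene ring → arene.
pendant –OC(=O)CH3: an acyloxy group → ester.
pendant –CH2NH2: N on sp³ C, no adjacent C=O → amine.
–C≡N: carbon triple-bonded to nitrogen → nitrile.

acyl halide, amine, arene, ester, nitrile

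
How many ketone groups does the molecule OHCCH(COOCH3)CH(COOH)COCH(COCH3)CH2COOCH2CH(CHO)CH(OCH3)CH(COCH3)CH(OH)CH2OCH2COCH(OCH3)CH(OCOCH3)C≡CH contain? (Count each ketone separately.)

Taking each segment in turn:
  OHC: terminal –CHO: carbonyl C bonded to H and C → aldehyde.
  CH(COOCH3): pendant –COOCH3: carbonyl C bonded to C and –OCH3 → ester.
  CH(COOH): pendant –COOH: carbonyl C bonded to C and –OH → carboxylic acid.
  CO: –C(=O)– with carbon on both sides → ketone.
  CH(COCH3): pendant –COCH3: carbonyl C bonded to two carbons → ketone.
  CH2COOCH2: –C(=O)–O–C with C on the carbonyl side → ester.
  CH(CHO): pendant –CHO: carbonyl C bonded to C and H → aldehyde.
  CH(OCH3): pendant –OCH3: C–O–C with sp³ C, no adjacent C=O → ether.
  CH(COCH3): pendant –COCH3: carbonyl C bonded to two carbons → ketone.
  CH(OH): –OH on an sp³ carbon → alcohol (secondary).
  CH2OCH2: C–O–C with sp³ carbons on both sides and no adjacent C=O → ether.
  CO: –C(=O)– with carbon on both sides → ketone.
  CH(OCH3): pendant –OCH3: C–O–C with sp³ C, no adjacent C=O → ether.
  CH(OCOCH3): pendant –OC(=O)CH3: an acyloxy group → ester.
  C≡CH: C≡C triple bond → alkyne.
Ketone appears at: CO, CH(COCH3), CH(COCH3), CO → 4.

4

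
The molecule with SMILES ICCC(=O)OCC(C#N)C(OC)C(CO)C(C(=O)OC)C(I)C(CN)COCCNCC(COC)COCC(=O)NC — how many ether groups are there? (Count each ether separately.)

Reading the structure from left to right:
  ICH2: halogen on an sp³ carbon → alkyl halide.
  CH2COOCH2: –C(=O)–O–C with C on the carbonyl side → ester.
  CH(CN): pendant –C≡N: nitrile.
  CH(OCH3): pendant –OCH3: C–O–C with sp³ C, no adjacent C=O → ether.
  CH(CH2OH): pendant –CH2OH on an sp³ backbone C → alcohol.
  CH(COOCH3): pendant –COOCH3: carbonyl C bonded to C and –OCH3 → ester.
  CH(I): halogen on an sp³ carbon → alkyl halide.
  CH(CH2NH2): pendant –CH2NH2: N on sp³ C, no adjacent C=O → amine.
  CH2OCH2: C–O–C with sp³ carbons on both sides and no adjacent C=O → ether.
  CH2NHCH2: C–N–C with sp³ carbons and no adjacent C=O → amine (secondary).
  CH(CH2OCH3): pendant –CH2OCH3: C–O–C linkage → ether.
  CH2OCH2: C–O–C with sp³ carbons on both sides and no adjacent C=O → ether.
  CONHCH3: –C(=O)NHCH3: carbonyl C bonded to C and to N → amide (the N is not an amine).
Ether appears at: CH(OCH3), CH2OCH2, CH(CH2OCH3), CH2OCH2 → 4.

4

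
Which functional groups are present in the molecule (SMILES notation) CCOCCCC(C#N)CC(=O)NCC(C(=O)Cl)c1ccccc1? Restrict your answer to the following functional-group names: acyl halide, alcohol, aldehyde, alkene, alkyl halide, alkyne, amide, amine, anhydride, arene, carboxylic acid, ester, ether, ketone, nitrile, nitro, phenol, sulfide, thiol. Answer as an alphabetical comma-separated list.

Taking each segment in turn:
  CH2OCH2: C–O–C with sp³ carbons on both sides and no adjacent C=O → ether.
  CH(CN): pendant –C≡N: nitrile.
  CH2CONHCH2: –C(=O)–N– linkage → amide (the N is not an amine).
  CH(COCl): pendant –C(=O)X: carbonyl C bonded to C and halogen → acyl halide.
  C6H5: –C6H5 phenyl ring → arene.

acyl halide, amide, arene, ether, nitrile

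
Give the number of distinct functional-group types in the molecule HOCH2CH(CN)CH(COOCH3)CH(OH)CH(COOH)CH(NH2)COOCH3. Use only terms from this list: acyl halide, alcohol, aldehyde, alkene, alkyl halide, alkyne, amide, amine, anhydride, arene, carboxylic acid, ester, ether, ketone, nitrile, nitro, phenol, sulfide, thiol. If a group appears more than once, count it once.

5

Reading the structure from left to right:
  HOCH2: HO– on an sp³ carbon → alcohol.
  CH(CN): pendant –C≡N: nitrile.
  CH(COOCH3): pendant –COOCH3: carbonyl C bonded to C and –OCH3 → ester.
  CH(OH): –OH on an sp³ carbon → alcohol (secondary).
  CH(COOH): pendant –COOH: carbonyl C bonded to C and –OH → carboxylic acid.
  CH(NH2): –NH2 on an sp³ carbon with no adjacent C=O → amine.
  COOCH3: –C(=O)OCH3: carbonyl C bonded to C and to –OCH3 → ester (not ketone + ether).
Distinct types present: alcohol, amine, carboxylic acid, ester, nitrile.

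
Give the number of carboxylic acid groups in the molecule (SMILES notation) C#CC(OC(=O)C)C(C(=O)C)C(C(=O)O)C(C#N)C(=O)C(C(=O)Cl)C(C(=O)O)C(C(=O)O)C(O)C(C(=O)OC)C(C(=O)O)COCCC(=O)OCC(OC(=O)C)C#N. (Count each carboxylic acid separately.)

4

Reading the structure from left to right:
  HC≡C: C≡C triple bond → alkyne.
  CH(OCOCH3): pendant –OC(=O)CH3: an acyloxy group → ester.
  CH(COCH3): pendant –COCH3: carbonyl C bonded to two carbons → ketone.
  CH(COOH): pendant –COOH: carbonyl C bonded to C and –OH → carboxylic acid.
  CH(CN): pendant –C≡N: nitrile.
  CO: –C(=O)– with carbon on both sides → ketone.
  CH(COCl): pendant –C(=O)X: carbonyl C bonded to C and halogen → acyl halide.
  CH(COOH): pendant –COOH: carbonyl C bonded to C and –OH → carboxylic acid.
  CH(COOH): pendant –COOH: carbonyl C bonded to C and –OH → carboxylic acid.
  CH(OH): –OH on an sp³ carbon → alcohol (secondary).
  CH(COOCH3): pendant –COOCH3: carbonyl C bonded to C and –OCH3 → ester.
  CH(COOH): pendant –COOH: carbonyl C bonded to C and –OH → carboxylic acid.
  CH2OCH2: C–O–C with sp³ carbons on both sides and no adjacent C=O → ether.
  CH2COOCH2: –C(=O)–O–C with C on the carbonyl side → ester.
  CH(OCOCH3): pendant –OC(=O)CH3: an acyloxy group → ester.
  CN: –C≡N: carbon triple-bonded to nitrogen → nitrile.
Carboxylic acid appears at: CH(COOH), CH(COOH), CH(COOH), CH(COOH) → 4.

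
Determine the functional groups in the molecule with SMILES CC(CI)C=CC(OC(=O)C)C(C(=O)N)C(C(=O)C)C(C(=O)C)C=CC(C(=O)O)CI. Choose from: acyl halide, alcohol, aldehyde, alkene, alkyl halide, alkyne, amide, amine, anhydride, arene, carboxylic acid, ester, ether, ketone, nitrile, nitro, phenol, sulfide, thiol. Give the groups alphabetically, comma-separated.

Working along the chain:
  CH(CH2I): pendant –CH2X: halogen on sp³ carbon → alkyl halide.
  CH=CH: C=C double bond → alkene.
  CH(OCOCH3): pendant –OC(=O)CH3: an acyloxy group → ester.
  CH(CONH2): pendant –CONH2: carbonyl C bonded to C and N → amide.
  CH(COCH3): pendant –COCH3: carbonyl C bonded to two carbons → ketone.
  CH(COCH3): pendant –COCH3: carbonyl C bonded to two carbons → ketone.
  CH=CH: C=C double bond → alkene.
  CH(COOH): pendant –COOH: carbonyl C bonded to C and –OH → carboxylic acid.
  CH2I: halogen on an sp³ carbon → alkyl halide.

alkene, alkyl halide, amide, carboxylic acid, ester, ketone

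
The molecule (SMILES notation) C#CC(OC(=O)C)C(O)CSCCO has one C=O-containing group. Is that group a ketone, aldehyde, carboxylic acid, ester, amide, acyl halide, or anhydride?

The carbonyl is in the CH(OCOCH3) segment: pendant –OC(=O)CH3: an acyloxy group → ester.

ester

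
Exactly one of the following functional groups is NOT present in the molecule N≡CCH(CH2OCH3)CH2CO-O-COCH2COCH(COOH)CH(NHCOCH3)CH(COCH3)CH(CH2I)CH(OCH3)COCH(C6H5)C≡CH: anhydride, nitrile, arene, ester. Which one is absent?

anhydride: present (CH2CO-O-COCH2 — two acyl groups sharing one oxygen, –C(=O)–O–C(=O)– → anhydride).
nitrile: present (N≡C — N≡C–: carbon triple-bonded to nitrogen → nitrile).
arene: present (CH(C6H5) — pendant –C6H5: benzene ring → arene).
ester: absent. In CH2CO-O-COCH2, the oxygen bridges two acyl groups, which is an anhydride, not an ester.

ester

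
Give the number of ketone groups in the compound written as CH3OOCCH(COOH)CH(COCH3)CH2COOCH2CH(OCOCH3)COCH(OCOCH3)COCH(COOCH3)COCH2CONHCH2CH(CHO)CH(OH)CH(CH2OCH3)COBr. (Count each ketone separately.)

4

CH3O–C(=O)–: carbonyl C bonded to C and to –OCH3 → ester (not ketone + ether).
pendant –COOH: carbonyl C bonded to C and –OH → carboxylic acid.
pendant –COCH3: carbonyl C bonded to two carbons → ketone.
–C(=O)–O–C with C on the carbonyl side → ester.
pendant –OC(=O)CH3: an acyloxy group → ester.
–C(=O)– with carbon on both sides → ketone.
pendant –OC(=O)CH3: an acyloxy group → ester.
–C(=O)– with carbon on both sides → ketone.
pendant –COOCH3: carbonyl C bonded to C and –OCH3 → ester.
–C(=O)– with carbon on both sides → ketone.
–C(=O)–N– linkage → amide (the N is not an amine).
pendant –CHO: carbonyl C bonded to C and H → aldehyde.
–OH on an sp³ carbon → alcohol (secondary).
pendant –CH2OCH3: C–O–C linkage → ether.
–C(=O)Br: carbonyl C bonded to C and to a halogen → acyl halide (not alkyl halide).
Ketone appears at: CH(COCH3), CO, CO, CO → 4.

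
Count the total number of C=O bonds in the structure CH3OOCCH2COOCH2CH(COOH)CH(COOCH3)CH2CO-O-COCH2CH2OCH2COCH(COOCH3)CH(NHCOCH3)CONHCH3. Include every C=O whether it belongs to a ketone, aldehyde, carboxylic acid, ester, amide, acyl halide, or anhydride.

10

CH3OOC: ester, 1 C=O (running total 1).
CH2COOCH2: ester, 1 C=O (running total 2).
CH(COOH): carboxylic acid, 1 C=O (running total 3).
CH(COOCH3): ester, 1 C=O (running total 4).
CH2CO-O-COCH2: anhydride, 2 C=O (running total 6).
CO: ketone, 1 C=O (running total 7).
CH(COOCH3): ester, 1 C=O (running total 8).
CH(NHCOCH3): amide, 1 C=O (running total 9).
CONHCH3: amide, 1 C=O (running total 10).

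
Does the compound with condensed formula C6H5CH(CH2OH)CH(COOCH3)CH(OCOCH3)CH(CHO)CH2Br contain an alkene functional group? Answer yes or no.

no

C6H5– phenyl ring → arene.
pendant –CH2OH on an sp³ backbone C → alcohol.
pendant –COOCH3: carbonyl C bonded to C and –OCH3 → ester.
pendant –OC(=O)CH3: an acyloxy group → ester.
pendant –CHO: carbonyl C bonded to C and H → aldehyde.
halogen on an sp³ carbon → alkyl halide.
In C6H5, the C=C units are part of an aromatic ring, which is an arene, not an isolated alkene.
The groups actually present are: alcohol, aldehyde, alkyl halide, arene, ester.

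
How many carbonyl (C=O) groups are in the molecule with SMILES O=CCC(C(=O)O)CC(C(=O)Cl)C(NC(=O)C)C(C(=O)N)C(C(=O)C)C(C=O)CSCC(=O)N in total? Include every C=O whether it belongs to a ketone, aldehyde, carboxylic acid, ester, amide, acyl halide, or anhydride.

8

OHC: aldehyde, 1 C=O (running total 1).
CH(COOH): carboxylic acid, 1 C=O (running total 2).
CH(COCl): acyl halide, 1 C=O (running total 3).
CH(NHCOCH3): amide, 1 C=O (running total 4).
CH(CONH2): amide, 1 C=O (running total 5).
CH(COCH3): ketone, 1 C=O (running total 6).
CH(CHO): aldehyde, 1 C=O (running total 7).
CONH2: amide, 1 C=O (running total 8).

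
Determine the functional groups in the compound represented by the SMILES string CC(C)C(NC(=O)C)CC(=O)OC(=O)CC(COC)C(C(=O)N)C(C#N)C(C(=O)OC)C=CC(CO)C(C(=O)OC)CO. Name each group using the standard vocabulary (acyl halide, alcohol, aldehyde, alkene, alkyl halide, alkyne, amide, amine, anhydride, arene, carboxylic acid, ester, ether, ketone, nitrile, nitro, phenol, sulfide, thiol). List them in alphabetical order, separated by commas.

Taking each segment in turn:
  CH(NHCOCH3): pendant –NHC(=O)CH3: N bonded to a carbonyl → amide (not amine).
  CH2CO-O-COCH2: two acyl groups sharing one oxygen, –C(=O)–O–C(=O)– → anhydride.
  CH(CH2OCH3): pendant –CH2OCH3: C–O–C linkage → ether.
  CH(CONH2): pendant –CONH2: carbonyl C bonded to C and N → amide.
  CH(CN): pendant –C≡N: nitrile.
  CH(COOCH3): pendant –COOCH3: carbonyl C bonded to C and –OCH3 → ester.
  CH=CH: C=C double bond → alkene.
  CH(CH2OH): pendant –CH2OH on an sp³ backbone C → alcohol.
  CH(COOCH3): pendant –COOCH3: carbonyl C bonded to C and –OCH3 → ester.
  CH2OH: –OH on an sp³ carbon → alcohol.

alcohol, alkene, amide, anhydride, ester, ether, nitrile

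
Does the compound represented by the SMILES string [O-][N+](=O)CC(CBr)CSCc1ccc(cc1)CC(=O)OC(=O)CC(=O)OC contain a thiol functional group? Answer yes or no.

–NO2 on carbon → nitro group.
pendant –CH2X: halogen on sp³ carbon → alkyl halide.
C–S–C linkage → sulfide (thioether).
para-disubstituted benzene ring → arene.
two acyl groups sharing one oxygen, –C(=O)–O–C(=O)– → anhydride.
–C(=O)OCH3: carbonyl C bonded to C and to –OCH3 → ester (not ketone + ether).
The groups actually present are: alkyl halide, anhydride, arene, ester, nitro, sulfide.

no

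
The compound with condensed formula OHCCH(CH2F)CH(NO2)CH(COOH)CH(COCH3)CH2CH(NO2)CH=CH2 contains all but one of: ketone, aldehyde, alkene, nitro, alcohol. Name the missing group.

aldehyde: present (OHC — terminal –CHO: carbonyl C bonded to H and C → aldehyde).
nitro: present (CH(NO2) — –NO2 on an sp³ carbon → nitro (the N=O is not a carbonyl)).
alkene: present (CH=CH2 — C=C double bond → alkene).
ketone: present (CH(COCH3) — pendant –COCH3: carbonyl C bonded to two carbons → ketone).
alcohol: absent. In CH(COOH), the –OH sits on a carbonyl carbon, making it part of a carboxylic acid, not an alcohol.

alcohol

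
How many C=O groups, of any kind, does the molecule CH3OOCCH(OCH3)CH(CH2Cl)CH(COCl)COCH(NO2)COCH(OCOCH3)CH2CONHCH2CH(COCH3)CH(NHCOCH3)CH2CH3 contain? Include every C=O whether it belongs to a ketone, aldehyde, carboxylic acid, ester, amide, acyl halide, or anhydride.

CH3OOC: ester, 1 C=O (running total 1).
CH(COCl): acyl halide, 1 C=O (running total 2).
CO: ketone, 1 C=O (running total 3).
CO: ketone, 1 C=O (running total 4).
CH(OCOCH3): ester, 1 C=O (running total 5).
CH2CONHCH2: amide, 1 C=O (running total 6).
CH(COCH3): ketone, 1 C=O (running total 7).
CH(NHCOCH3): amide, 1 C=O (running total 8).

8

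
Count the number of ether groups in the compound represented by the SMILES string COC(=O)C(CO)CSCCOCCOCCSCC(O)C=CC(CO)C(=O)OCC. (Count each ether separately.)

Taking each segment in turn:
  CH3OOC: CH3O–C(=O)–: carbonyl C bonded to C and to –OCH3 → ester (not ketone + ether).
  CH(CH2OH): pendant –CH2OH on an sp³ backbone C → alcohol.
  CH2SCH2: C–S–C linkage → sulfide (thioether).
  CH2OCH2: C–O–C with sp³ carbons on both sides and no adjacent C=O → ether.
  CH2OCH2: C–O–C with sp³ carbons on both sides and no adjacent C=O → ether.
  CH2SCH2: C–S–C linkage → sulfide (thioether).
  CH(OH): –OH on an sp³ carbon → alcohol (secondary).
  CH=CH: C=C double bond → alkene.
  CH(CH2OH): pendant –CH2OH on an sp³ backbone C → alcohol.
  COOCH2CH3: –C(=O)OCH2CH3: carbonyl C bonded to C and to –OEt → ester.
Ether appears at: CH2OCH2, CH2OCH2 → 2.

2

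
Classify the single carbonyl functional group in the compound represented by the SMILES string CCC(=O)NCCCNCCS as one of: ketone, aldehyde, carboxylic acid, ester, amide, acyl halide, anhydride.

amide

The carbonyl is in the CH2CONHCH2 segment: –C(=O)–N– linkage → amide (the N is not an amine).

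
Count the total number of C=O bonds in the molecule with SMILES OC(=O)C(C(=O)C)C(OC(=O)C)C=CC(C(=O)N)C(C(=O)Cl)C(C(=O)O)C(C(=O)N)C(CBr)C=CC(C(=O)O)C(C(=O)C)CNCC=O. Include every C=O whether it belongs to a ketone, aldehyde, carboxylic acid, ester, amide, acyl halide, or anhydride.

10

HOOC: carboxylic acid, 1 C=O (running total 1).
CH(COCH3): ketone, 1 C=O (running total 2).
CH(OCOCH3): ester, 1 C=O (running total 3).
CH(CONH2): amide, 1 C=O (running total 4).
CH(COCl): acyl halide, 1 C=O (running total 5).
CH(COOH): carboxylic acid, 1 C=O (running total 6).
CH(CONH2): amide, 1 C=O (running total 7).
CH(COOH): carboxylic acid, 1 C=O (running total 8).
CH(COCH3): ketone, 1 C=O (running total 9).
CHO: aldehyde, 1 C=O (running total 10).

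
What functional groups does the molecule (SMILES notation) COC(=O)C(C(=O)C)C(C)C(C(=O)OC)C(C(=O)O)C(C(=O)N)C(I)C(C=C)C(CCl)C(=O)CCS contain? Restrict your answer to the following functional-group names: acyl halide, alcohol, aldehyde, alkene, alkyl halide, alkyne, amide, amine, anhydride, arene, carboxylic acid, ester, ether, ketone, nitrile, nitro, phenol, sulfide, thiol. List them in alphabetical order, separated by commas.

Taking each segment in turn:
  CH3OOC: CH3O–C(=O)–: carbonyl C bonded to C and to –OCH3 → ester (not ketone + ether).
  CH(COCH3): pendant –COCH3: carbonyl C bonded to two carbons → ketone.
  CH(COOCH3): pendant –COOCH3: carbonyl C bonded to C and –OCH3 → ester.
  CH(COOH): pendant –COOH: carbonyl C bonded to C and –OH → carboxylic acid.
  CH(CONH2): pendant –CONH2: carbonyl C bonded to C and N → amide.
  CH(I): halogen on an sp³ carbon → alkyl halide.
  CH(CH=CH2): pendant –CH=CH2: C=C double bond → alkene.
  CH(CH2Cl): pendant –CH2X: halogen on sp³ carbon → alkyl halide.
  CO: –C(=O)– with carbon on both sides → ketone.
  CH2SH: –SH on an sp³ carbon → thiol.

alkene, alkyl halide, amide, carboxylic acid, ester, ketone, thiol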